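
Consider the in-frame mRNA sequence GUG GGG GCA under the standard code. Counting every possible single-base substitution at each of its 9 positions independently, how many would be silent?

9

Codon 1 (GUG, Val): 3 synonymous substitutions.
Codon 2 (GGG, Gly): 3 synonymous substitutions.
Codon 3 (GCA, Ala): 3 synonymous substitutions.
Total: 3 + 3 + 3 = 9.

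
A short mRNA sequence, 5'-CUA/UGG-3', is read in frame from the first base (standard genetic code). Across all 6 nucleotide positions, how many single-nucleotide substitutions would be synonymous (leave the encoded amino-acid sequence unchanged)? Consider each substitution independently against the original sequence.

Codon 1 (CUA, Leu): 4 synonymous substitutions.
Codon 2 (UGG, Trp): 0 synonymous substitutions.
Total: 4 + 0 = 4.

4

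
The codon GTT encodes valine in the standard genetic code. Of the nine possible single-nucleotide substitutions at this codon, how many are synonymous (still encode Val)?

3

Position 1: none → 0 synonymous.
Position 2: none → 0 synonymous.
Position 3: GTC, GTA, GTG → 3 synonymous.
Total: 0 + 0 + 3 = 3.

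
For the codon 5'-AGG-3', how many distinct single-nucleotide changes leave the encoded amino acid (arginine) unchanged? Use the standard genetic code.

2

Position 1: CGG → 1 synonymous.
Position 2: none → 0 synonymous.
Position 3: AGA → 1 synonymous.
Total: 1 + 0 + 1 = 2.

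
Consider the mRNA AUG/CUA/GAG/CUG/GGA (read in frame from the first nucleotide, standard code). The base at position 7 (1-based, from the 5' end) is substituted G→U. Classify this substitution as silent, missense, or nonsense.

Position 7 falls in codon 3: GAG → Glu.
After the substitution the codon is UAG → Stop.
The new codon is a stop codon, so this is a nonsense mutation.

nonsense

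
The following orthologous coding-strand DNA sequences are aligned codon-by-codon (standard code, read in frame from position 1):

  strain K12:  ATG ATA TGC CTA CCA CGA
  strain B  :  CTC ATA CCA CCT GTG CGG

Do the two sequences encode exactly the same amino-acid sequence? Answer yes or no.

Codon 1: ATG Met / CTC Leu — nonsynonymous.
Codon 2: ATA Ile / ATA Ile — identical.
Codon 3: TGC Cys / CCA Pro — nonsynonymous.
Codon 4: CTA Leu / CCT Pro — nonsynonymous.
Codon 5: CCA Pro / GTG Val — nonsynonymous.
Codon 6: CGA Arg / CGG Arg — synonymous.
Nonsynonymous differences: 4 → different protein.

no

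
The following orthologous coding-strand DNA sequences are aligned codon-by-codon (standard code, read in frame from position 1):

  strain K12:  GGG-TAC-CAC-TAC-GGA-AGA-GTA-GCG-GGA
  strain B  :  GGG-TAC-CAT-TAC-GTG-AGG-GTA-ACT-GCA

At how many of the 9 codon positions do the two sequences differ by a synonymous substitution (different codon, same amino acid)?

Codon 1: GGG Gly / GGG Gly — identical.
Codon 2: TAC Tyr / TAC Tyr — identical.
Codon 3: CAC His / CAT His — synonymous.
Codon 4: TAC Tyr / TAC Tyr — identical.
Codon 5: GGA Gly / GTG Val — nonsynonymous.
Codon 6: AGA Arg / AGG Arg — synonymous.
Codon 7: GTA Val / GTA Val — identical.
Codon 8: GCG Ala / ACT Thr — nonsynonymous.
Codon 9: GGA Gly / GCA Ala — nonsynonymous.
Synonymous differences: 2.

2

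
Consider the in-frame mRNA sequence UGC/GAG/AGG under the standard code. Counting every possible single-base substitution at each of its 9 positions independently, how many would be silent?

Codon 1 (UGC, Cys): 1 synonymous substitution.
Codon 2 (GAG, Glu): 1 synonymous substitution.
Codon 3 (AGG, Arg): 2 synonymous substitutions.
Total: 1 + 1 + 2 = 4.

4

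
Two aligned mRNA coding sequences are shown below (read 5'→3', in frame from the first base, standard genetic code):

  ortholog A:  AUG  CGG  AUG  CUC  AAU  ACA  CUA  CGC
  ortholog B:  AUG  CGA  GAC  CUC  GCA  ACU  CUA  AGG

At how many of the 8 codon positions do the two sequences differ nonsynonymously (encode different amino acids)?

2

Codon 1: AUG Met / AUG Met — identical.
Codon 2: CGG Arg / CGA Arg — synonymous.
Codon 3: AUG Met / GAC Asp — nonsynonymous.
Codon 4: CUC Leu / CUC Leu — identical.
Codon 5: AAU Asn / GCA Ala — nonsynonymous.
Codon 6: ACA Thr / ACU Thr — synonymous.
Codon 7: CUA Leu / CUA Leu — identical.
Codon 8: CGC Arg / AGG Arg — synonymous.
Nonsynonymous differences: 2.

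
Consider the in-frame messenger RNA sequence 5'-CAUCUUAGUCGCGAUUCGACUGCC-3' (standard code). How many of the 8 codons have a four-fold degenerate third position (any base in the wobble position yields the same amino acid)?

Codon 1 CAU (His): third position 2-fold.
Codon 2 CUU (Leu): third position 4-fold.
Codon 3 AGU (Ser): third position 2-fold.
Codon 4 CGC (Arg): third position 4-fold.
Codon 5 GAU (Asp): third position 2-fold.
Codon 6 UCG (Ser): third position 4-fold.
Codon 7 ACU (Thr): third position 4-fold.
Codon 8 GCC (Ala): third position 4-fold.
Four-fold degenerate third positions: 5.

5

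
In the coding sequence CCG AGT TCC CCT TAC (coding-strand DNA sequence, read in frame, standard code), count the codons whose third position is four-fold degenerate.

3

Codon 1 CCG (Pro): third position 4-fold.
Codon 2 AGT (Ser): third position 2-fold.
Codon 3 TCC (Ser): third position 4-fold.
Codon 4 CCT (Pro): third position 4-fold.
Codon 5 TAC (Tyr): third position 2-fold.
Four-fold degenerate third positions: 3.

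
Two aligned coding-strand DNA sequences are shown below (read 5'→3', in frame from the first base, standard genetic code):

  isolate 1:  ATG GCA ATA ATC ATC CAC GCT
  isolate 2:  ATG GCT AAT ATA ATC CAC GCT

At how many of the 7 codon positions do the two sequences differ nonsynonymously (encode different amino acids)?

Codon 1: ATG Met / ATG Met — identical.
Codon 2: GCA Ala / GCT Ala — synonymous.
Codon 3: ATA Ile / AAT Asn — nonsynonymous.
Codon 4: ATC Ile / ATA Ile — synonymous.
Codon 5: ATC Ile / ATC Ile — identical.
Codon 6: CAC His / CAC His — identical.
Codon 7: GCT Ala / GCT Ala — identical.
Nonsynonymous differences: 1.

1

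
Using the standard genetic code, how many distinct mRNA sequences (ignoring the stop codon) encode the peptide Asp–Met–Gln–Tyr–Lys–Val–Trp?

64

Asp: 2 codons.
Met: 1 codon.
Gln: 2 codons.
Tyr: 2 codons.
Lys: 2 codons.
Val: 4 codons.
Trp: 1 codon.
2 × 1 × 2 × 2 × 2 × 4 × 1 = 64.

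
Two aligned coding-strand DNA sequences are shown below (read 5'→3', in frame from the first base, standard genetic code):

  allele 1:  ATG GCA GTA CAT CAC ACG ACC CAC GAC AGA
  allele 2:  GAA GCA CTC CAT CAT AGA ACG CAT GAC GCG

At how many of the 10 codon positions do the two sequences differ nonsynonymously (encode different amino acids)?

4

Codon 1: ATG Met / GAA Glu — nonsynonymous.
Codon 2: GCA Ala / GCA Ala — identical.
Codon 3: GTA Val / CTC Leu — nonsynonymous.
Codon 4: CAT His / CAT His — identical.
Codon 5: CAC His / CAT His — synonymous.
Codon 6: ACG Thr / AGA Arg — nonsynonymous.
Codon 7: ACC Thr / ACG Thr — synonymous.
Codon 8: CAC His / CAT His — synonymous.
Codon 9: GAC Asp / GAC Asp — identical.
Codon 10: AGA Arg / GCG Ala — nonsynonymous.
Nonsynonymous differences: 4.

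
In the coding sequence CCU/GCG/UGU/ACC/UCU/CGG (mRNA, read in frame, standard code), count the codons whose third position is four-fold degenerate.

5

Codon 1 CCU (Pro): third position 4-fold.
Codon 2 GCG (Ala): third position 4-fold.
Codon 3 UGU (Cys): third position 2-fold.
Codon 4 ACC (Thr): third position 4-fold.
Codon 5 UCU (Ser): third position 4-fold.
Codon 6 CGG (Arg): third position 4-fold.
Four-fold degenerate third positions: 5.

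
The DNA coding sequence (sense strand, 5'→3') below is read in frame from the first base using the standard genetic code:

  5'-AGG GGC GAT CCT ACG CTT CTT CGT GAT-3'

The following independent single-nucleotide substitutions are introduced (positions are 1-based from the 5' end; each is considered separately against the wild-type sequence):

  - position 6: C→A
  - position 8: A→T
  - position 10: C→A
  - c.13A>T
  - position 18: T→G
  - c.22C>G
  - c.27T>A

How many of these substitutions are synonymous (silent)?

2

Codon 2: GGC (Gly) → GGA (Gly) — synonymous.
Codon 3: GAT (Asp) → GTT (Val) — missense.
Codon 4: CCT (Pro) → ACT (Thr) — missense.
Codon 5: ACG (Thr) → TCG (Ser) — missense.
Codon 6: CTT (Leu) → CTG (Leu) — synonymous.
Codon 8: CGT (Arg) → GGT (Gly) — missense.
Codon 9: GAT (Asp) → GAA (Glu) — missense.
Synonymous: 2 of 7.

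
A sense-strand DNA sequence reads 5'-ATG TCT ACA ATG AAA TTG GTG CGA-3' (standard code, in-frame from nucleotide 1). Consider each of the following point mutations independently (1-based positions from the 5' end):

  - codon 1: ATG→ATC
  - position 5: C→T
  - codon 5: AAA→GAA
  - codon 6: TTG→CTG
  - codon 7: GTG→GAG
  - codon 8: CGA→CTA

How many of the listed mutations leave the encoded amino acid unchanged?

Codon 1: ATG (Met) → ATC (Ile) — missense.
Codon 2: TCT (Ser) → TTT (Phe) — missense.
Codon 5: AAA (Lys) → GAA (Glu) — missense.
Codon 6: TTG (Leu) → CTG (Leu) — synonymous.
Codon 7: GTG (Val) → GAG (Glu) — missense.
Codon 8: CGA (Arg) → CTA (Leu) — missense.
Synonymous: 1 of 6.

1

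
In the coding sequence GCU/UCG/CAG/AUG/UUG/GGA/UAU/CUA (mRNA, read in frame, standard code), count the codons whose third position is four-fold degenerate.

Codon 1 GCU (Ala): third position 4-fold.
Codon 2 UCG (Ser): third position 4-fold.
Codon 3 CAG (Gln): third position 2-fold.
Codon 4 AUG (Met): third position 1-fold.
Codon 5 UUG (Leu): third position 2-fold.
Codon 6 GGA (Gly): third position 4-fold.
Codon 7 UAU (Tyr): third position 2-fold.
Codon 8 CUA (Leu): third position 4-fold.
Four-fold degenerate third positions: 4.

4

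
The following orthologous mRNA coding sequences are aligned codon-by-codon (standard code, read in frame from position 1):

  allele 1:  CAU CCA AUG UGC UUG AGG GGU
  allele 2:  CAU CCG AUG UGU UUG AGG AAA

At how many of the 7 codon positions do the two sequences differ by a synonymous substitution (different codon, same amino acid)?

Codon 1: CAU His / CAU His — identical.
Codon 2: CCA Pro / CCG Pro — synonymous.
Codon 3: AUG Met / AUG Met — identical.
Codon 4: UGC Cys / UGU Cys — synonymous.
Codon 5: UUG Leu / UUG Leu — identical.
Codon 6: AGG Arg / AGG Arg — identical.
Codon 7: GGU Gly / AAA Lys — nonsynonymous.
Synonymous differences: 2.

2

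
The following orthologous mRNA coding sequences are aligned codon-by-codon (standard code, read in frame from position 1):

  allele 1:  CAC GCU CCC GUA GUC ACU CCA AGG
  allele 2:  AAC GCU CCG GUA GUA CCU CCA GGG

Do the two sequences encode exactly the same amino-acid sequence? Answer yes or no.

no

Codon 1: CAC His / AAC Asn — nonsynonymous.
Codon 2: GCU Ala / GCU Ala — identical.
Codon 3: CCC Pro / CCG Pro — synonymous.
Codon 4: GUA Val / GUA Val — identical.
Codon 5: GUC Val / GUA Val — synonymous.
Codon 6: ACU Thr / CCU Pro — nonsynonymous.
Codon 7: CCA Pro / CCA Pro — identical.
Codon 8: AGG Arg / GGG Gly — nonsynonymous.
Nonsynonymous differences: 3 → different protein.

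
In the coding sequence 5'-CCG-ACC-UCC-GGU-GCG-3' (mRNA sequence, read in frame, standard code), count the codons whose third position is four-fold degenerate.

Codon 1 CCG (Pro): third position 4-fold.
Codon 2 ACC (Thr): third position 4-fold.
Codon 3 UCC (Ser): third position 4-fold.
Codon 4 GGU (Gly): third position 4-fold.
Codon 5 GCG (Ala): third position 4-fold.
Four-fold degenerate third positions: 5.

5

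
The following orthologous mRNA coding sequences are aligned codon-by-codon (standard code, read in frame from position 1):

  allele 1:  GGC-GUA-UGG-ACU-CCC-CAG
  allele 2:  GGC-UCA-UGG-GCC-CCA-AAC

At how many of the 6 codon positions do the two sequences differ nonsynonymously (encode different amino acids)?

Codon 1: GGC Gly / GGC Gly — identical.
Codon 2: GUA Val / UCA Ser — nonsynonymous.
Codon 3: UGG Trp / UGG Trp — identical.
Codon 4: ACU Thr / GCC Ala — nonsynonymous.
Codon 5: CCC Pro / CCA Pro — synonymous.
Codon 6: CAG Gln / AAC Asn — nonsynonymous.
Nonsynonymous differences: 3.

3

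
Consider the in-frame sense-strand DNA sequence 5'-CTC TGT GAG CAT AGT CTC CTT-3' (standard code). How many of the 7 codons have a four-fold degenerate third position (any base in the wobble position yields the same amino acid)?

3

Codon 1 CTC (Leu): third position 4-fold.
Codon 2 TGT (Cys): third position 2-fold.
Codon 3 GAG (Glu): third position 2-fold.
Codon 4 CAT (His): third position 2-fold.
Codon 5 AGT (Ser): third position 2-fold.
Codon 6 CTC (Leu): third position 4-fold.
Codon 7 CTT (Leu): third position 4-fold.
Four-fold degenerate third positions: 3.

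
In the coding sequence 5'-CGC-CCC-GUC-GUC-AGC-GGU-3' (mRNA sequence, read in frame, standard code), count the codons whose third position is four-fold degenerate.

5

Codon 1 CGC (Arg): third position 4-fold.
Codon 2 CCC (Pro): third position 4-fold.
Codon 3 GUC (Val): third position 4-fold.
Codon 4 GUC (Val): third position 4-fold.
Codon 5 AGC (Ser): third position 2-fold.
Codon 6 GGU (Gly): third position 4-fold.
Four-fold degenerate third positions: 5.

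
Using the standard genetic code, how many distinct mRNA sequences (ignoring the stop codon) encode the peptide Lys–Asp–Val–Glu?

Lys: 2 codons.
Asp: 2 codons.
Val: 4 codons.
Glu: 2 codons.
2 × 2 × 4 × 2 = 32.

32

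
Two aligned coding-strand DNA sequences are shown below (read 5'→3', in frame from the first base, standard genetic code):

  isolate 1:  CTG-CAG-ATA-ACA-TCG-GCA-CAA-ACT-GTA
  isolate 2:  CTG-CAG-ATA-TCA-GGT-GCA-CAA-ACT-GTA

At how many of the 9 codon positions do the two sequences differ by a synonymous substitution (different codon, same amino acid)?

0

Codon 1: CTG Leu / CTG Leu — identical.
Codon 2: CAG Gln / CAG Gln — identical.
Codon 3: ATA Ile / ATA Ile — identical.
Codon 4: ACA Thr / TCA Ser — nonsynonymous.
Codon 5: TCG Ser / GGT Gly — nonsynonymous.
Codon 6: GCA Ala / GCA Ala — identical.
Codon 7: CAA Gln / CAA Gln — identical.
Codon 8: ACT Thr / ACT Thr — identical.
Codon 9: GTA Val / GTA Val — identical.
Synonymous differences: 0.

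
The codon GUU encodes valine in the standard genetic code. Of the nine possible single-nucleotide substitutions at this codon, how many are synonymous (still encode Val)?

3

Position 1: none → 0 synonymous.
Position 2: none → 0 synonymous.
Position 3: GUC, GUA, GUG → 3 synonymous.
Total: 0 + 0 + 3 = 3.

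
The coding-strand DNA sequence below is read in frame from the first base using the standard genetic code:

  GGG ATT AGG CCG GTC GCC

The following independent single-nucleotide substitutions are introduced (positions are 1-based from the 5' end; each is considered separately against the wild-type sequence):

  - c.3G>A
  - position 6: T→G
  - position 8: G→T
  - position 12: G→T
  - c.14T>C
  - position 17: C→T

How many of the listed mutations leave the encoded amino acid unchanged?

Codon 1: GGG (Gly) → GGA (Gly) — synonymous.
Codon 2: ATT (Ile) → ATG (Met) — missense.
Codon 3: AGG (Arg) → ATG (Met) — missense.
Codon 4: CCG (Pro) → CCT (Pro) — synonymous.
Codon 5: GTC (Val) → GCC (Ala) — missense.
Codon 6: GCC (Ala) → GTC (Val) — missense.
Synonymous: 2 of 6.

2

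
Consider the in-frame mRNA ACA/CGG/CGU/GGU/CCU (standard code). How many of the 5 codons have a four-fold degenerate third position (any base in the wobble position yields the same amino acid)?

Codon 1 ACA (Thr): third position 4-fold.
Codon 2 CGG (Arg): third position 4-fold.
Codon 3 CGU (Arg): third position 4-fold.
Codon 4 GGU (Gly): third position 4-fold.
Codon 5 CCU (Pro): third position 4-fold.
Four-fold degenerate third positions: 5.

5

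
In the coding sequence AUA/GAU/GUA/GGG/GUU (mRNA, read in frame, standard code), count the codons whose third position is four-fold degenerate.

3

Codon 1 AUA (Ile): third position 3-fold.
Codon 2 GAU (Asp): third position 2-fold.
Codon 3 GUA (Val): third position 4-fold.
Codon 4 GGG (Gly): third position 4-fold.
Codon 5 GUU (Val): third position 4-fold.
Four-fold degenerate third positions: 3.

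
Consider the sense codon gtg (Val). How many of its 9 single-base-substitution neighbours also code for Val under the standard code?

3

Position 1: none → 0 synonymous.
Position 2: none → 0 synonymous.
Position 3: GTT, GTC, GTA → 3 synonymous.
Total: 0 + 0 + 3 = 3.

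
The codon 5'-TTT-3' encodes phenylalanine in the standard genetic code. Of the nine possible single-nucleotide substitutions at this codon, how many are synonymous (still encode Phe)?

1

Position 1: none → 0 synonymous.
Position 2: none → 0 synonymous.
Position 3: TTC → 1 synonymous.
Total: 0 + 0 + 1 = 1.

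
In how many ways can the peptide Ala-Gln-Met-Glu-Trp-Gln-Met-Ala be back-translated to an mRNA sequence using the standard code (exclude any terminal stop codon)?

Ala: 4 codons.
Gln: 2 codons.
Met: 1 codon.
Glu: 2 codons.
Trp: 1 codon.
Gln: 2 codons.
Met: 1 codon.
Ala: 4 codons.
4 × 2 × 1 × 2 × 1 × 2 × 1 × 4 = 128.

128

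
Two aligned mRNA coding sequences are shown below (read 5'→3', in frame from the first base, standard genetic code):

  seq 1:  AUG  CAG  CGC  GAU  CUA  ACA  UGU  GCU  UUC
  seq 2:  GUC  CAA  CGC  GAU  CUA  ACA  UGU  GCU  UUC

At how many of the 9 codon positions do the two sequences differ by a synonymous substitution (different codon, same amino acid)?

Codon 1: AUG Met / GUC Val — nonsynonymous.
Codon 2: CAG Gln / CAA Gln — synonymous.
Codon 3: CGC Arg / CGC Arg — identical.
Codon 4: GAU Asp / GAU Asp — identical.
Codon 5: CUA Leu / CUA Leu — identical.
Codon 6: ACA Thr / ACA Thr — identical.
Codon 7: UGU Cys / UGU Cys — identical.
Codon 8: GCU Ala / GCU Ala — identical.
Codon 9: UUC Phe / UUC Phe — identical.
Synonymous differences: 1.

1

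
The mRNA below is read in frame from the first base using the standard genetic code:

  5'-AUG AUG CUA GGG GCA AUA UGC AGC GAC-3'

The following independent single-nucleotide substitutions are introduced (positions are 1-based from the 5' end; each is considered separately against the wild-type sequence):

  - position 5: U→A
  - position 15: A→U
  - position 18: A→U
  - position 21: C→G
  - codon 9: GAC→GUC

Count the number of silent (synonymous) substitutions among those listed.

2

Codon 2: AUG (Met) → AAG (Lys) — missense.
Codon 5: GCA (Ala) → GCU (Ala) — synonymous.
Codon 6: AUA (Ile) → AUU (Ile) — synonymous.
Codon 7: UGC (Cys) → UGG (Trp) — missense.
Codon 9: GAC (Asp) → GUC (Val) — missense.
Synonymous: 2 of 5.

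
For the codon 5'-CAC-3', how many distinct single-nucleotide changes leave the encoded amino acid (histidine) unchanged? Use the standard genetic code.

1

Position 1: none → 0 synonymous.
Position 2: none → 0 synonymous.
Position 3: CAU → 1 synonymous.
Total: 0 + 0 + 1 = 1.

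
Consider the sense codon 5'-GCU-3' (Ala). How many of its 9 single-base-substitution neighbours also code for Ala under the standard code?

3

Position 1: none → 0 synonymous.
Position 2: none → 0 synonymous.
Position 3: GCC, GCA, GCG → 3 synonymous.
Total: 0 + 0 + 3 = 3.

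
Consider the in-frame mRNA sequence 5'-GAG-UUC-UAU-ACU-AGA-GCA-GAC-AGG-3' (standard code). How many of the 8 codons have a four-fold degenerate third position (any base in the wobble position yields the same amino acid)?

Codon 1 GAG (Glu): third position 2-fold.
Codon 2 UUC (Phe): third position 2-fold.
Codon 3 UAU (Tyr): third position 2-fold.
Codon 4 ACU (Thr): third position 4-fold.
Codon 5 AGA (Arg): third position 2-fold.
Codon 6 GCA (Ala): third position 4-fold.
Codon 7 GAC (Asp): third position 2-fold.
Codon 8 AGG (Arg): third position 2-fold.
Four-fold degenerate third positions: 2.

2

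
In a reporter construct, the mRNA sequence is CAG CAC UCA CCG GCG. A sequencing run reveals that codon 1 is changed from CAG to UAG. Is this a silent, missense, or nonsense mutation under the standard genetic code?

Position 1 falls in codon 1: CAG → Gln.
After the substitution the codon is UAG → Stop.
The new codon is a stop codon, so this is a nonsense mutation.

nonsense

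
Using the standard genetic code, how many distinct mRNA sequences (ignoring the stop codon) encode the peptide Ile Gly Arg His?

144

Ile: 3 codons.
Gly: 4 codons.
Arg: 6 codons.
His: 2 codons.
3 × 4 × 6 × 2 = 144.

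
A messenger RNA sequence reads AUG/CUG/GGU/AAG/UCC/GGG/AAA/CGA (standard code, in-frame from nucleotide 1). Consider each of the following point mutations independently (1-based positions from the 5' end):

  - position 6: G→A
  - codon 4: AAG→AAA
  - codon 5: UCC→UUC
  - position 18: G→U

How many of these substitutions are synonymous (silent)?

Codon 2: CUG (Leu) → CUA (Leu) — synonymous.
Codon 4: AAG (Lys) → AAA (Lys) — synonymous.
Codon 5: UCC (Ser) → UUC (Phe) — missense.
Codon 6: GGG (Gly) → GGU (Gly) — synonymous.
Synonymous: 3 of 4.

3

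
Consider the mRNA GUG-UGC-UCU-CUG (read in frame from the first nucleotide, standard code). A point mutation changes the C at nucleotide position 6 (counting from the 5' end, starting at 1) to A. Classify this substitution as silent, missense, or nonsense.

nonsense

Position 6 falls in codon 2: UGC → Cys.
After the substitution the codon is UGA → Stop.
The new codon is a stop codon, so this is a nonsense mutation.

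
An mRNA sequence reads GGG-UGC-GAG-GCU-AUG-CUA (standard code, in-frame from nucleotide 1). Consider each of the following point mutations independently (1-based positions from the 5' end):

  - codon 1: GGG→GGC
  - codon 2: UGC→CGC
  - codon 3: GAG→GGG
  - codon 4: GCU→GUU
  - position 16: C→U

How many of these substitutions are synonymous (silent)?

Codon 1: GGG (Gly) → GGC (Gly) — synonymous.
Codon 2: UGC (Cys) → CGC (Arg) — missense.
Codon 3: GAG (Glu) → GGG (Gly) — missense.
Codon 4: GCU (Ala) → GUU (Val) — missense.
Codon 6: CUA (Leu) → UUA (Leu) — synonymous.
Synonymous: 2 of 5.

2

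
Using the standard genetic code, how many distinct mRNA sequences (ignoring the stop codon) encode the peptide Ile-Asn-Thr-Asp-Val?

Ile: 3 codons.
Asn: 2 codons.
Thr: 4 codons.
Asp: 2 codons.
Val: 4 codons.
3 × 2 × 4 × 2 × 4 = 192.

192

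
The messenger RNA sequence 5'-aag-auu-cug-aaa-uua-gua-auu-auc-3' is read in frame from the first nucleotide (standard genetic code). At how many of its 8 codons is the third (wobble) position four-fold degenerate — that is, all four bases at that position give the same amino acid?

2

Codon 1 AAG (Lys): third position 2-fold.
Codon 2 AUU (Ile): third position 3-fold.
Codon 3 CUG (Leu): third position 4-fold.
Codon 4 AAA (Lys): third position 2-fold.
Codon 5 UUA (Leu): third position 2-fold.
Codon 6 GUA (Val): third position 4-fold.
Codon 7 AUU (Ile): third position 3-fold.
Codon 8 AUC (Ile): third position 3-fold.
Four-fold degenerate third positions: 2.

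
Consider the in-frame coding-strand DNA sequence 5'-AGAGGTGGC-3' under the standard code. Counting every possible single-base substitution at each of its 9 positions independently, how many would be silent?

Codon 1 (AGA, Arg): 2 synonymous substitutions.
Codon 2 (GGT, Gly): 3 synonymous substitutions.
Codon 3 (GGC, Gly): 3 synonymous substitutions.
Total: 2 + 3 + 3 = 8.

8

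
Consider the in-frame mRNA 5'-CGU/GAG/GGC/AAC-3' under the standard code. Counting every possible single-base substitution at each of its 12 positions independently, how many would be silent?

Codon 1 (CGU, Arg): 3 synonymous substitutions.
Codon 2 (GAG, Glu): 1 synonymous substitution.
Codon 3 (GGC, Gly): 3 synonymous substitutions.
Codon 4 (AAC, Asn): 1 synonymous substitution.
Total: 3 + 1 + 3 + 1 = 8.

8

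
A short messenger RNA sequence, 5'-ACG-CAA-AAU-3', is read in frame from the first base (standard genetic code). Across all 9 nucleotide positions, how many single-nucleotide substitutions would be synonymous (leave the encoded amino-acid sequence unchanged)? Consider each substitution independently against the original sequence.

5

Codon 1 (ACG, Thr): 3 synonymous substitutions.
Codon 2 (CAA, Gln): 1 synonymous substitution.
Codon 3 (AAU, Asn): 1 synonymous substitution.
Total: 3 + 1 + 1 = 5.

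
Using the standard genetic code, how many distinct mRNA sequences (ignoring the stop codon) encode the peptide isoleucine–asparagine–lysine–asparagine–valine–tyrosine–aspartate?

384

Ile: 3 codons.
Asn: 2 codons.
Lys: 2 codons.
Asn: 2 codons.
Val: 4 codons.
Tyr: 2 codons.
Asp: 2 codons.
3 × 2 × 2 × 2 × 4 × 2 × 2 = 384.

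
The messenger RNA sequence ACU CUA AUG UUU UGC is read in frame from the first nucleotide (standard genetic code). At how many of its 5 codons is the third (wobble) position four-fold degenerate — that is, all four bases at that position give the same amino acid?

Codon 1 ACU (Thr): third position 4-fold.
Codon 2 CUA (Leu): third position 4-fold.
Codon 3 AUG (Met): third position 1-fold.
Codon 4 UUU (Phe): third position 2-fold.
Codon 5 UGC (Cys): third position 2-fold.
Four-fold degenerate third positions: 2.

2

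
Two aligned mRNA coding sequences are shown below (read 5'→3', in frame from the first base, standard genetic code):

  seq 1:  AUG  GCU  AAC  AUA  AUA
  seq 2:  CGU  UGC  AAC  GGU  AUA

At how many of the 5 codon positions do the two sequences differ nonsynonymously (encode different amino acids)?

Codon 1: AUG Met / CGU Arg — nonsynonymous.
Codon 2: GCU Ala / UGC Cys — nonsynonymous.
Codon 3: AAC Asn / AAC Asn — identical.
Codon 4: AUA Ile / GGU Gly — nonsynonymous.
Codon 5: AUA Ile / AUA Ile — identical.
Nonsynonymous differences: 3.

3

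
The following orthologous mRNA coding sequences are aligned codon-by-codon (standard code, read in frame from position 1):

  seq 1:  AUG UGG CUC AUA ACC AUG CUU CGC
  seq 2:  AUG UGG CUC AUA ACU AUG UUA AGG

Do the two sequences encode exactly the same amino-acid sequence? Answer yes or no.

Codon 1: AUG Met / AUG Met — identical.
Codon 2: UGG Trp / UGG Trp — identical.
Codon 3: CUC Leu / CUC Leu — identical.
Codon 4: AUA Ile / AUA Ile — identical.
Codon 5: ACC Thr / ACU Thr — synonymous.
Codon 6: AUG Met / AUG Met — identical.
Codon 7: CUU Leu / UUA Leu — synonymous.
Codon 8: CGC Arg / AGG Arg — synonymous.
Nonsynonymous differences: 0 → same protein.

yes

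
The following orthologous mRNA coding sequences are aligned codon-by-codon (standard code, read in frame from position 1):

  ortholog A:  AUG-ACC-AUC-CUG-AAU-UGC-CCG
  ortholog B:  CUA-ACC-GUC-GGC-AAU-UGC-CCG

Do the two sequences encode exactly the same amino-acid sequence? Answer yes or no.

no

Codon 1: AUG Met / CUA Leu — nonsynonymous.
Codon 2: ACC Thr / ACC Thr — identical.
Codon 3: AUC Ile / GUC Val — nonsynonymous.
Codon 4: CUG Leu / GGC Gly — nonsynonymous.
Codon 5: AAU Asn / AAU Asn — identical.
Codon 6: UGC Cys / UGC Cys — identical.
Codon 7: CCG Pro / CCG Pro — identical.
Nonsynonymous differences: 3 → different protein.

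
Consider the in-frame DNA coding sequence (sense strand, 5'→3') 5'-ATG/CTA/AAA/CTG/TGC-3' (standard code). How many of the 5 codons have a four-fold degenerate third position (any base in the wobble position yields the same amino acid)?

Codon 1 ATG (Met): third position 1-fold.
Codon 2 CTA (Leu): third position 4-fold.
Codon 3 AAA (Lys): third position 2-fold.
Codon 4 CTG (Leu): third position 4-fold.
Codon 5 TGC (Cys): third position 2-fold.
Four-fold degenerate third positions: 2.

2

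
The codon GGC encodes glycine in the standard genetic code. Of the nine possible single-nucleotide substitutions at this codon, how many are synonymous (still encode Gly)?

Position 1: none → 0 synonymous.
Position 2: none → 0 synonymous.
Position 3: GGU, GGA, GGG → 3 synonymous.
Total: 0 + 0 + 3 = 3.

3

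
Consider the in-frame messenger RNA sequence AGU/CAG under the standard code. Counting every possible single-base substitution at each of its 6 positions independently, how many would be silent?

Codon 1 (AGU, Ser): 1 synonymous substitution.
Codon 2 (CAG, Gln): 1 synonymous substitution.
Total: 1 + 1 = 2.

2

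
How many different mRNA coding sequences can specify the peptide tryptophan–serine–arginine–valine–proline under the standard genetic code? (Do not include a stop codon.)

576

Trp: 1 codon.
Ser: 6 codons.
Arg: 6 codons.
Val: 4 codons.
Pro: 4 codons.
1 × 6 × 6 × 4 × 4 = 576.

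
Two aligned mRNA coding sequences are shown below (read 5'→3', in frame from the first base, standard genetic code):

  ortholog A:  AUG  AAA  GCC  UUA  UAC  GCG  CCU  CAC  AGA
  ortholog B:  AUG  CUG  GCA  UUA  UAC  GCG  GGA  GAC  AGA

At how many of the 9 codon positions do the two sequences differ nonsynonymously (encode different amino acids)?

Codon 1: AUG Met / AUG Met — identical.
Codon 2: AAA Lys / CUG Leu — nonsynonymous.
Codon 3: GCC Ala / GCA Ala — synonymous.
Codon 4: UUA Leu / UUA Leu — identical.
Codon 5: UAC Tyr / UAC Tyr — identical.
Codon 6: GCG Ala / GCG Ala — identical.
Codon 7: CCU Pro / GGA Gly — nonsynonymous.
Codon 8: CAC His / GAC Asp — nonsynonymous.
Codon 9: AGA Arg / AGA Arg — identical.
Nonsynonymous differences: 3.

3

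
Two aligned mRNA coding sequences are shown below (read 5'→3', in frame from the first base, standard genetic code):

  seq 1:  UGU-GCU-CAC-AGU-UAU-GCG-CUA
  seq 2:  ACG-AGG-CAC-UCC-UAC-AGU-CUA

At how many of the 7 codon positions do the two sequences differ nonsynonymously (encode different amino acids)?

3

Codon 1: UGU Cys / ACG Thr — nonsynonymous.
Codon 2: GCU Ala / AGG Arg — nonsynonymous.
Codon 3: CAC His / CAC His — identical.
Codon 4: AGU Ser / UCC Ser — synonymous.
Codon 5: UAU Tyr / UAC Tyr — synonymous.
Codon 6: GCG Ala / AGU Ser — nonsynonymous.
Codon 7: CUA Leu / CUA Leu — identical.
Nonsynonymous differences: 3.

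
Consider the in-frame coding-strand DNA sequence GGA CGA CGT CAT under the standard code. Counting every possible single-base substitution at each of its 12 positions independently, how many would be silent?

11

Codon 1 (GGA, Gly): 3 synonymous substitutions.
Codon 2 (CGA, Arg): 4 synonymous substitutions.
Codon 3 (CGT, Arg): 3 synonymous substitutions.
Codon 4 (CAT, His): 1 synonymous substitution.
Total: 3 + 4 + 3 + 1 = 11.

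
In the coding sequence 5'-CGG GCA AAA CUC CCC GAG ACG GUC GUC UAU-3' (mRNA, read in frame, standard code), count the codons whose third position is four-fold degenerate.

7

Codon 1 CGG (Arg): third position 4-fold.
Codon 2 GCA (Ala): third position 4-fold.
Codon 3 AAA (Lys): third position 2-fold.
Codon 4 CUC (Leu): third position 4-fold.
Codon 5 CCC (Pro): third position 4-fold.
Codon 6 GAG (Glu): third position 2-fold.
Codon 7 ACG (Thr): third position 4-fold.
Codon 8 GUC (Val): third position 4-fold.
Codon 9 GUC (Val): third position 4-fold.
Codon 10 UAU (Tyr): third position 2-fold.
Four-fold degenerate third positions: 7.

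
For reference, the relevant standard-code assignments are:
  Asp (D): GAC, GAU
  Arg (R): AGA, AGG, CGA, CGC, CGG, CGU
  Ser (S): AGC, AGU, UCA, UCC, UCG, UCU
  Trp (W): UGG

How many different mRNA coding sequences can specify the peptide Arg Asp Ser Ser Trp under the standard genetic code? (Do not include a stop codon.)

Arg: 6 codons.
Asp: 2 codons.
Ser: 6 codons.
Ser: 6 codons.
Trp: 1 codon.
6 × 2 × 6 × 6 × 1 = 432.

432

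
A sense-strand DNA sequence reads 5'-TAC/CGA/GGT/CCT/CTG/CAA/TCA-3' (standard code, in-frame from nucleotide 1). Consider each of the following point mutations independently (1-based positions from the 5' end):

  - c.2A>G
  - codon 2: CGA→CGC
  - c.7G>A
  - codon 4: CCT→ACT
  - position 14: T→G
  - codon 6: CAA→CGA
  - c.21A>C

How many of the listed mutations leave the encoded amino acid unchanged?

Codon 1: TAC (Tyr) → TGC (Cys) — missense.
Codon 2: CGA (Arg) → CGC (Arg) — synonymous.
Codon 3: GGT (Gly) → AGT (Ser) — missense.
Codon 4: CCT (Pro) → ACT (Thr) — missense.
Codon 5: CTG (Leu) → CGG (Arg) — missense.
Codon 6: CAA (Gln) → CGA (Arg) — missense.
Codon 7: TCA (Ser) → TCC (Ser) — synonymous.
Synonymous: 2 of 7.

2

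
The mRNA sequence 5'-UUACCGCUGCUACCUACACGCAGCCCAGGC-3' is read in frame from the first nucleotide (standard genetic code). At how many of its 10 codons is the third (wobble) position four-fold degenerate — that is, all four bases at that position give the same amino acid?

8

Codon 1 UUA (Leu): third position 2-fold.
Codon 2 CCG (Pro): third position 4-fold.
Codon 3 CUG (Leu): third position 4-fold.
Codon 4 CUA (Leu): third position 4-fold.
Codon 5 CCU (Pro): third position 4-fold.
Codon 6 ACA (Thr): third position 4-fold.
Codon 7 CGC (Arg): third position 4-fold.
Codon 8 AGC (Ser): third position 2-fold.
Codon 9 CCA (Pro): third position 4-fold.
Codon 10 GGC (Gly): third position 4-fold.
Four-fold degenerate third positions: 8.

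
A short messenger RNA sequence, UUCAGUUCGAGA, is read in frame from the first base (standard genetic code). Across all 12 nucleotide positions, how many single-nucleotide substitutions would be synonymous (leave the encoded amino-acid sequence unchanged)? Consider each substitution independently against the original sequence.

Codon 1 (UUC, Phe): 1 synonymous substitution.
Codon 2 (AGU, Ser): 1 synonymous substitution.
Codon 3 (UCG, Ser): 3 synonymous substitutions.
Codon 4 (AGA, Arg): 2 synonymous substitutions.
Total: 1 + 1 + 3 + 2 = 7.

7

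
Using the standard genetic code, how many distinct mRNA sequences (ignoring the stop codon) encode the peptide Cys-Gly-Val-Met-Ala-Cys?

256

Cys: 2 codons.
Gly: 4 codons.
Val: 4 codons.
Met: 1 codon.
Ala: 4 codons.
Cys: 2 codons.
2 × 4 × 4 × 1 × 4 × 2 = 256.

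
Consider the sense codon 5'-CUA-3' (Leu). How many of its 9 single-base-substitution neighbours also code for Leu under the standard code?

4

Position 1: UUA → 1 synonymous.
Position 2: none → 0 synonymous.
Position 3: CUU, CUC, CUG → 3 synonymous.
Total: 1 + 0 + 3 = 4.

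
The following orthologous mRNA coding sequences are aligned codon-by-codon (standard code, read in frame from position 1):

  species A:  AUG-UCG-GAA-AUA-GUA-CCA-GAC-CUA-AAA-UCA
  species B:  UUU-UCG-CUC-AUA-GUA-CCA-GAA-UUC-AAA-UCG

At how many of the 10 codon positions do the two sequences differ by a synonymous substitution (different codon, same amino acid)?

Codon 1: AUG Met / UUU Phe — nonsynonymous.
Codon 2: UCG Ser / UCG Ser — identical.
Codon 3: GAA Glu / CUC Leu — nonsynonymous.
Codon 4: AUA Ile / AUA Ile — identical.
Codon 5: GUA Val / GUA Val — identical.
Codon 6: CCA Pro / CCA Pro — identical.
Codon 7: GAC Asp / GAA Glu — nonsynonymous.
Codon 8: CUA Leu / UUC Phe — nonsynonymous.
Codon 9: AAA Lys / AAA Lys — identical.
Codon 10: UCA Ser / UCG Ser — synonymous.
Synonymous differences: 1.

1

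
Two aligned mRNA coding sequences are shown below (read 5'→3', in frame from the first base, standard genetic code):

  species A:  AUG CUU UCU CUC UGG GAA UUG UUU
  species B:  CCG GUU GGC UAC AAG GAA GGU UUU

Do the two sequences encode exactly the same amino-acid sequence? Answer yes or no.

Codon 1: AUG Met / CCG Pro — nonsynonymous.
Codon 2: CUU Leu / GUU Val — nonsynonymous.
Codon 3: UCU Ser / GGC Gly — nonsynonymous.
Codon 4: CUC Leu / UAC Tyr — nonsynonymous.
Codon 5: UGG Trp / AAG Lys — nonsynonymous.
Codon 6: GAA Glu / GAA Glu — identical.
Codon 7: UUG Leu / GGU Gly — nonsynonymous.
Codon 8: UUU Phe / UUU Phe — identical.
Nonsynonymous differences: 6 → different protein.

no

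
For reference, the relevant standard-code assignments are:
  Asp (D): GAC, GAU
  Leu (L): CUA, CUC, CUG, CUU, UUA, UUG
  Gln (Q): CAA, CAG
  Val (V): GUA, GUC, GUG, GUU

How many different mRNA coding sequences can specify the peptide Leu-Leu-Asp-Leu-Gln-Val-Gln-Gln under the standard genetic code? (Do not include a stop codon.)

13824

Leu: 6 codons.
Leu: 6 codons.
Asp: 2 codons.
Leu: 6 codons.
Gln: 2 codons.
Val: 4 codons.
Gln: 2 codons.
Gln: 2 codons.
6 × 6 × 2 × 6 × 2 × 4 × 2 × 2 = 13824.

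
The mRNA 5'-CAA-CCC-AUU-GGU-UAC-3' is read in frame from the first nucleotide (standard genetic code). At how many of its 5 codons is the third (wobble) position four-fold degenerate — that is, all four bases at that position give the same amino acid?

2

Codon 1 CAA (Gln): third position 2-fold.
Codon 2 CCC (Pro): third position 4-fold.
Codon 3 AUU (Ile): third position 3-fold.
Codon 4 GGU (Gly): third position 4-fold.
Codon 5 UAC (Tyr): third position 2-fold.
Four-fold degenerate third positions: 2.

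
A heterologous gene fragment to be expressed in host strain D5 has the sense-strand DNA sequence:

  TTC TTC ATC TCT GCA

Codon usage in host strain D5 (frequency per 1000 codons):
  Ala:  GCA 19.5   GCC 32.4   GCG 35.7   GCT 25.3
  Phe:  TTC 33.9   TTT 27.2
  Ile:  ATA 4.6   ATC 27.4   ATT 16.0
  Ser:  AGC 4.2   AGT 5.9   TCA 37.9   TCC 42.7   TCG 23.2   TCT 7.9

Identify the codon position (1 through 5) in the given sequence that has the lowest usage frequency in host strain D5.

4

Codon 1 TTC (Phe): 33.9 per 1000.
Codon 2 TTC (Phe): 33.9 per 1000.
Codon 3 ATC (Ile): 27.4 per 1000.
Codon 4 TCT (Ser): 7.9 per 1000.
Codon 5 GCA (Ala): 19.5 per 1000.
Lowest frequency is 7.9 at codon 4.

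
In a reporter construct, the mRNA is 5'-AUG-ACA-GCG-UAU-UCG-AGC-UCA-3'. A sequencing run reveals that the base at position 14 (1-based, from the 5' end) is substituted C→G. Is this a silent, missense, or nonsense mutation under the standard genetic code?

Position 14 falls in codon 5: UCG → Ser.
After the substitution the codon is UGG → Trp.
Ser ≠ Trp, so this is a missense mutation.

missense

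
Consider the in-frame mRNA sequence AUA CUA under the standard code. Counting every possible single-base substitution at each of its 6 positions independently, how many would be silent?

6

Codon 1 (AUA, Ile): 2 synonymous substitutions.
Codon 2 (CUA, Leu): 4 synonymous substitutions.
Total: 2 + 4 = 6.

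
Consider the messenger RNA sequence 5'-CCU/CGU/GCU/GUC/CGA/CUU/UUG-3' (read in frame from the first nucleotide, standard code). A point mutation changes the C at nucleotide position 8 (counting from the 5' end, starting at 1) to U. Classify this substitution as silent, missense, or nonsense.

Position 8 falls in codon 3: GCU → Ala.
After the substitution the codon is GUU → Val.
Ala ≠ Val, so this is a missense mutation.

missense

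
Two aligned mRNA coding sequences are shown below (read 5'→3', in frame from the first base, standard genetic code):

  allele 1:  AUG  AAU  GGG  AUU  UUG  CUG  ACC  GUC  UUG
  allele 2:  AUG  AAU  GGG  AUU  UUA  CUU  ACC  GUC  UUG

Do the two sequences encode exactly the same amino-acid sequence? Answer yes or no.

Codon 1: AUG Met / AUG Met — identical.
Codon 2: AAU Asn / AAU Asn — identical.
Codon 3: GGG Gly / GGG Gly — identical.
Codon 4: AUU Ile / AUU Ile — identical.
Codon 5: UUG Leu / UUA Leu — synonymous.
Codon 6: CUG Leu / CUU Leu — synonymous.
Codon 7: ACC Thr / ACC Thr — identical.
Codon 8: GUC Val / GUC Val — identical.
Codon 9: UUG Leu / UUG Leu — identical.
Nonsynonymous differences: 0 → same protein.

yes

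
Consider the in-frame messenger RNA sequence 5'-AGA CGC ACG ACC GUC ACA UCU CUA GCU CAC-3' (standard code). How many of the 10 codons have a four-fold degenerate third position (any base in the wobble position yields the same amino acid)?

8

Codon 1 AGA (Arg): third position 2-fold.
Codon 2 CGC (Arg): third position 4-fold.
Codon 3 ACG (Thr): third position 4-fold.
Codon 4 ACC (Thr): third position 4-fold.
Codon 5 GUC (Val): third position 4-fold.
Codon 6 ACA (Thr): third position 4-fold.
Codon 7 UCU (Ser): third position 4-fold.
Codon 8 CUA (Leu): third position 4-fold.
Codon 9 GCU (Ala): third position 4-fold.
Codon 10 CAC (His): third position 2-fold.
Four-fold degenerate third positions: 8.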